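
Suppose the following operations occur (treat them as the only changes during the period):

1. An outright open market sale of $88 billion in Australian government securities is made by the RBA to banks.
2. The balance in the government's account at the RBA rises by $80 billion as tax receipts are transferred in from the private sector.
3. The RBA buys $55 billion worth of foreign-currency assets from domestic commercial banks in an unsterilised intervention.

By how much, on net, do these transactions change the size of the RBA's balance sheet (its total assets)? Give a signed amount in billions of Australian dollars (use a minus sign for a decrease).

-$33 billion

OMO sale (to banks) $88 billion: an RBA asset is shed → −$88B.
Government account inflow $80 billion: only the composition of liabilities changes → 0.
FX purchase $55 billion: an RBA asset is acquired → +$55B.
Net: −88 + 0 + 55 = -$33 billion.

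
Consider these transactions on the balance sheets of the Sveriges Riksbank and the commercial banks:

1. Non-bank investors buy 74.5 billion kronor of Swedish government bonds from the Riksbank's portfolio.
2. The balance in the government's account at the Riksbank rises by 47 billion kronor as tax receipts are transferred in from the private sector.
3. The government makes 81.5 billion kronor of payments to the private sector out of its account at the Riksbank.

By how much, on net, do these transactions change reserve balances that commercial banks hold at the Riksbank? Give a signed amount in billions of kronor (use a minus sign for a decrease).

Asset sale (to non-banks) 74.5 billion kronor: the non-bank buyers' banks settle from reserves → −74.5B.
Government account inflow 47 billion kronor: funds move from bank reserves into the government account → −47B.
Government spending 81.5 billion kronor: government payments flow into bank reserve accounts → +81.5B.
Net: −74.5 − 47 + 81.5 = -40 billion.

-40 billion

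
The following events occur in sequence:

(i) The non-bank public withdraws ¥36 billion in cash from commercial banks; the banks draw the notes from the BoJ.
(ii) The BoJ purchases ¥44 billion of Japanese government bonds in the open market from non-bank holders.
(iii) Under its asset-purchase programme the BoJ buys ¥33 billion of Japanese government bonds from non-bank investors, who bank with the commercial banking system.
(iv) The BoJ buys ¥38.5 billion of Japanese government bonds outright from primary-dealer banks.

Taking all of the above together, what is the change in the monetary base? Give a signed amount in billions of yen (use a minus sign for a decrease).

+¥115.5 billion

Currency withdrawal ¥36 billion: just a shift between currency and reserves — both are base money → 0.
Asset purchase (from non-banks) ¥44 billion: BoJ balance sheet expands → +¥44B.
Asset purchase (from non-banks) ¥33 billion: BoJ balance sheet expands → +¥33B.
OMO purchase (from banks) ¥38.5 billion: BoJ balance sheet expands → +¥38.5B.
Net: 0 + 44 + 33 + 38.5 = +¥115.5 billion.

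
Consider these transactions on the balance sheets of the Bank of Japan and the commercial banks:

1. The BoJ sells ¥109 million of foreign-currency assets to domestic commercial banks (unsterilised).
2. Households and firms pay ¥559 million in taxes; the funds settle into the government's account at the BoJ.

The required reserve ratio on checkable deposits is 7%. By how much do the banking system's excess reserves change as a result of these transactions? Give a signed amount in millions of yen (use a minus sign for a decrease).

-¥628.87 million

FX sale ¥109 million: reserves −¥109M, deposits 0.
Government account inflow ¥559 million: reserves −¥559M, deposits −¥559M.
Totals: Δreserves = −¥668M, Δdeposits = −¥559M.
Δrequired reserves = 7% × −¥559M = −¥39.13M.
Δexcess reserves = Δreserves − Δrequired = −¥668M − (−¥39.13M) = -¥628.87 million.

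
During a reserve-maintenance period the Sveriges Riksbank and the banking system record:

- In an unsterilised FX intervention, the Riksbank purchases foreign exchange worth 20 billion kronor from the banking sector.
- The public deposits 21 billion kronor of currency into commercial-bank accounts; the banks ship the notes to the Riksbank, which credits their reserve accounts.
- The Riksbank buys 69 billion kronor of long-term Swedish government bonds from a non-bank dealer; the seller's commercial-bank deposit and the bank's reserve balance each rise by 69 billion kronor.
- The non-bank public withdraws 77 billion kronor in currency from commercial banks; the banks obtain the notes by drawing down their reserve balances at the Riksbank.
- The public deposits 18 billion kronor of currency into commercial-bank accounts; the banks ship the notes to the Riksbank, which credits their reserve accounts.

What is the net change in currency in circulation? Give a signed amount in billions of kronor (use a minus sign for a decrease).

+38 billion

FX purchase 20 billion kronor: no currency enters or leaves circulation → 0.
Currency deposit 21 billion kronor: notes return to the central bank → −21B.
Asset purchase (from non-banks) 69 billion kronor: no currency enters or leaves circulation → 0.
Currency withdrawal 77 billion kronor: notes leave the central bank → +77B.
Currency deposit 18 billion kronor: notes return to the central bank → −18B.
Net: 0 − 21 + 0 + 77 − 18 = +38 billion.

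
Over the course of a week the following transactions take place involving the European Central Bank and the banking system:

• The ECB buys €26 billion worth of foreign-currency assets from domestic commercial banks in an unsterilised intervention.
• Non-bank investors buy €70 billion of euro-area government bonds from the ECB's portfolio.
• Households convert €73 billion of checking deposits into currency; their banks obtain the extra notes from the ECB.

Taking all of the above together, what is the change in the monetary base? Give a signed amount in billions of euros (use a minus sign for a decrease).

-€44 billion

ECB balance sheet:
  Assets:      Securities −€70B, Foreign assets +€26B
  Liabilities: Bank reserves −€117B, Currency in circulation +€73B
Monetary base = currency + reserves: +€73B + (−€117B) = -€44 billion.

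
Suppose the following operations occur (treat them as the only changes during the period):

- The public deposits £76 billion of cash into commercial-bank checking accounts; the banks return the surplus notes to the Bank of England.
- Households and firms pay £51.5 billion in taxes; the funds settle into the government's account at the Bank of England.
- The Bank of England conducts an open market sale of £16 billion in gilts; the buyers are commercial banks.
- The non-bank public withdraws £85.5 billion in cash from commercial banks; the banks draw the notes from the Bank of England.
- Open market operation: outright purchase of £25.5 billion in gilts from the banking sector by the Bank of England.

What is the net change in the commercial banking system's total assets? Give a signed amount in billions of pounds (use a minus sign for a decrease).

Currency deposit £76 billion: bank balance sheets expand → +£76B.
Government account inflow £51.5 billion: bank balance sheets shrink → −£51.5B.
OMO sale (to banks) £16 billion: just an asset swap on bank balance sheets → 0.
Currency withdrawal £85.5 billion: bank balance sheets shrink → −£85.5B.
OMO purchase (from banks) £25.5 billion: just an asset swap on bank balance sheets → 0.
Net: 76 − 51.5 + 0 − 85.5 + 0 = -£61 billion.

-£61 billion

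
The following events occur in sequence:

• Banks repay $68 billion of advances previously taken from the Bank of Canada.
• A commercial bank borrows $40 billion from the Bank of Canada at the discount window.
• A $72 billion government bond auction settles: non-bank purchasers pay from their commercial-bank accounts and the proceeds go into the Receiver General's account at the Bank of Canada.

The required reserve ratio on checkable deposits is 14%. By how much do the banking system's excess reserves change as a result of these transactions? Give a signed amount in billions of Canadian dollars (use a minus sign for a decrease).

Discount-window repayment $68 billion: reserves −$68B, deposits 0.
Discount-window loan $40 billion: reserves +$40B, deposits 0.
Government account inflow $72 billion: reserves −$72B, deposits −$72B.
Totals: Δreserves = −$100B, Δdeposits = −$72B.
Δrequired reserves = 14% × −$72B = −$10.08B.
Δexcess reserves = Δreserves − Δrequired = −$100B − (−$10.08B) = -$89.92 billion.

-$89.92 billion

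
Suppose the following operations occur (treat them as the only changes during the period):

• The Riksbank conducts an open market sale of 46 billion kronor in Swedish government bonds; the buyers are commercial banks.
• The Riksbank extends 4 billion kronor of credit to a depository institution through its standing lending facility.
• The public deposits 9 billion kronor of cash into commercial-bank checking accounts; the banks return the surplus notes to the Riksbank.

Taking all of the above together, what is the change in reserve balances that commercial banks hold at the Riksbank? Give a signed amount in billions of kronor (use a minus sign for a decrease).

-33 billion

OMO sale (to banks) 46 billion kronor: the buying banks pay out of their reserve balances → −46B.
Discount-window loan 4 billion kronor: the loan is credited to the bank's reserve account → +4B.
Currency deposit 9 billion kronor: returned notes are swapped for reserve credit → +9B.
Net: −46 + 4 + 9 = -33 billion.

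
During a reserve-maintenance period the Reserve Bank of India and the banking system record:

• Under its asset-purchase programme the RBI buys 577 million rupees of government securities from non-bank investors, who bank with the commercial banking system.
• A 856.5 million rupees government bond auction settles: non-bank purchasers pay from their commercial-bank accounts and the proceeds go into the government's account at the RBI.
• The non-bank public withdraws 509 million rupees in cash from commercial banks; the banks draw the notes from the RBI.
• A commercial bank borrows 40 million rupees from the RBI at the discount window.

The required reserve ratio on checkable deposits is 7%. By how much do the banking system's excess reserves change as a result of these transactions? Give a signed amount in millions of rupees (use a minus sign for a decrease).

Asset purchase (from non-banks) 577 million rupees: reserves +577M, deposits +577M.
Government account inflow 856.5 million rupees: reserves −856.5M, deposits −856.5M.
Currency withdrawal 509 million rupees: reserves −509M, deposits −509M.
Discount-window loan 40 million rupees: reserves +40M, deposits 0.
Totals: Δreserves = −748.5M, Δdeposits = −788.5M.
Δrequired reserves = 7% × −788.5M = −55.195M.
Δexcess reserves = Δreserves − Δrequired = −748.5M − (−55.195M) = -693.305 million.

-693.305 million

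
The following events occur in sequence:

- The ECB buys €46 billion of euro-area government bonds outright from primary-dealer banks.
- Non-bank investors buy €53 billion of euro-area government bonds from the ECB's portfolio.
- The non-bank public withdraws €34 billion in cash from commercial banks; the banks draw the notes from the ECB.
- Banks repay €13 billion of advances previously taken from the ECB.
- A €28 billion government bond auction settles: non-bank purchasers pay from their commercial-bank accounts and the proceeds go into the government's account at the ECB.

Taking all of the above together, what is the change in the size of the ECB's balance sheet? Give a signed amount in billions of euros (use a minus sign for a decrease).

-€20 billion

OMO purchase (from banks) €46 billion: an ECB asset is acquired → +€46B.
Asset sale (to non-banks) €53 billion: an ECB asset is shed → −€53B.
Currency withdrawal €34 billion: only the composition of liabilities changes → 0.
Discount-window repayment €13 billion: an ECB asset is shed → −€13B.
Government account inflow €28 billion: only the composition of liabilities changes → 0.
Net: 46 − 53 + 0 − 13 + 0 = -€20 billion.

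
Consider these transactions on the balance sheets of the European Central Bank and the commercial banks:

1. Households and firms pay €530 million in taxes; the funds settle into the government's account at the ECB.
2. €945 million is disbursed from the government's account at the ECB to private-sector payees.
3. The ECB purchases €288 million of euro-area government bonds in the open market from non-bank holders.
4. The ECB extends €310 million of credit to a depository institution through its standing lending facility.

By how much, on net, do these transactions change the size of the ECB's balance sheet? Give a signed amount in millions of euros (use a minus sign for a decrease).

Government account inflow €530 million: only the composition of liabilities changes → 0.
Government spending €945 million: only the composition of liabilities changes → 0.
Asset purchase (from non-banks) €288 million: an ECB asset is acquired → +€288M.
Discount-window loan €310 million: an ECB asset is acquired → +€310M.
Net: 0 + 0 + 288 + 310 = +€598 million.

+€598 million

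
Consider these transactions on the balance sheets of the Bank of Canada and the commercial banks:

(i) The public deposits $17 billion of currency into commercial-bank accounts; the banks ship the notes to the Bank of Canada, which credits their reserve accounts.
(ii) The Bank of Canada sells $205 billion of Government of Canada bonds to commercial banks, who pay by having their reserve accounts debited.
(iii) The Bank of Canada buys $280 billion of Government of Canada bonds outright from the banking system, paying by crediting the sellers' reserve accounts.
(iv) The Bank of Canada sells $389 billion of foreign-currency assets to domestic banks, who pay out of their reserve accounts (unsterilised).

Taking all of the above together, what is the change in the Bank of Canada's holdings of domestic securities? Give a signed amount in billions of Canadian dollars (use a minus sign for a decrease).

Currency deposit $17 billion: the Bank of Canada's securities portfolio is untouched → 0.
OMO sale (to banks) $205 billion: securities removed from the Bank of Canada's portfolio → −$205B.
OMO purchase (from banks) $280 billion: securities added to the Bank of Canada's portfolio → +$280B.
FX sale $389 billion: the Bank of Canada's securities portfolio is untouched → 0.
Net: 0 − 205 + 280 + 0 = +$75 billion.

+$75 billion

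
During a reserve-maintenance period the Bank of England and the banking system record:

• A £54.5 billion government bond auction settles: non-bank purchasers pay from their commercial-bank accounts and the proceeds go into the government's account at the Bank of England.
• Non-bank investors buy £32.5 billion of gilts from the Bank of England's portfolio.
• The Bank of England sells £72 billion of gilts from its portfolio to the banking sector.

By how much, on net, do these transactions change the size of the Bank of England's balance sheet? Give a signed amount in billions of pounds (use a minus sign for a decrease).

-£104.5 billion

Bank of England balance sheet:
  Assets:      Securities −£104.5B
  Liabilities: Bank reserves −£159B, Government deposits +£54.5B
Change in total Bank of England assets = -£104.5 billion.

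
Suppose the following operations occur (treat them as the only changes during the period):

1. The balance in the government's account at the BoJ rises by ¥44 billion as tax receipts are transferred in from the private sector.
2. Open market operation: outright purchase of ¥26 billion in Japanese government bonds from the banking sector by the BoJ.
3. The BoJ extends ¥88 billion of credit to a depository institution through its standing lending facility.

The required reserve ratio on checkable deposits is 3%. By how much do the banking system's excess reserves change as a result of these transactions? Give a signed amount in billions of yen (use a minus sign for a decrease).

+¥71.32 billion

Government account inflow ¥44 billion: reserves −¥44B, deposits −¥44B.
OMO purchase (from banks) ¥26 billion: reserves +¥26B, deposits 0.
Discount-window loan ¥88 billion: reserves +¥88B, deposits 0.
Totals: Δreserves = +¥70B, Δdeposits = −¥44B.
Δrequired reserves = 3% × −¥44B = −¥1.32B.
Δexcess reserves = Δreserves − Δrequired = +¥70B − (−¥1.32B) = +¥71.32 billion.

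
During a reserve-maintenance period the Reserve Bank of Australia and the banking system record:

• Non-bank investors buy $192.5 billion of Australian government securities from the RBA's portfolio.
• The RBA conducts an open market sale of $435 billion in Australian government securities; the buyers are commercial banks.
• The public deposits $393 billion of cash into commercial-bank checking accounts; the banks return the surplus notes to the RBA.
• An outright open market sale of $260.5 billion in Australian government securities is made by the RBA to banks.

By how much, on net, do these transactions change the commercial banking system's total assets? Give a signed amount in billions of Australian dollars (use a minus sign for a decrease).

+$200.5 billion

RBA balance sheet:
  Assets:      Securities −$888B
  Liabilities: Bank reserves −$495B, Currency in circulation −$393B
Commercial banking system:
  Assets:      Reserves at CB −$495B, Securities +$695.5B
  Liabilities: Checkable deposits +$200.5B
Change in total bank assets = +$200.5 billion.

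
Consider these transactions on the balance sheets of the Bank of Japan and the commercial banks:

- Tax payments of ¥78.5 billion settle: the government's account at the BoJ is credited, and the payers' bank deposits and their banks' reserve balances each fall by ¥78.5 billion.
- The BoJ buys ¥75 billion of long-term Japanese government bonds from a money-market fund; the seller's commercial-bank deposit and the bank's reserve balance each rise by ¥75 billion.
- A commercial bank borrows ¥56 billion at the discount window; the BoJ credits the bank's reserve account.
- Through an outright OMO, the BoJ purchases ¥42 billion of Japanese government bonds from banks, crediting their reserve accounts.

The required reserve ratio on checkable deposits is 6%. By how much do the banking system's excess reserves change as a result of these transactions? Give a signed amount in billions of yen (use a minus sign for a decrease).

Government account inflow ¥78.5 billion: reserves −¥78.5B, deposits −¥78.5B.
Asset purchase (from non-banks) ¥75 billion: reserves +¥75B, deposits +¥75B.
Discount-window loan ¥56 billion: reserves +¥56B, deposits 0.
OMO purchase (from banks) ¥42 billion: reserves +¥42B, deposits 0.
Totals: Δreserves = +¥94.5B, Δdeposits = −¥3.5B.
Δrequired reserves = 6% × −¥3.5B = −¥0.21B.
Δexcess reserves = Δreserves − Δrequired = +¥94.5B − (−¥0.21B) = +¥94.71 billion.

+¥94.71 billion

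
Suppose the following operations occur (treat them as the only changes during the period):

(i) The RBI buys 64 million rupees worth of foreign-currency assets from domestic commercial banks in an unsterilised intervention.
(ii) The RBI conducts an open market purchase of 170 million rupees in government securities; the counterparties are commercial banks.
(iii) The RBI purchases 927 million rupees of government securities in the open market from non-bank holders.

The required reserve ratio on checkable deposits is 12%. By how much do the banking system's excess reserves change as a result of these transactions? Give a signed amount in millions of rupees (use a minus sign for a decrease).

FX purchase 64 million rupees: reserves +64M, deposits 0.
OMO purchase (from banks) 170 million rupees: reserves +170M, deposits 0.
Asset purchase (from non-banks) 927 million rupees: reserves +927M, deposits +927M.
Totals: Δreserves = +1161M, Δdeposits = +927M.
Δrequired reserves = 12% × +927M = +111.24M.
Δexcess reserves = Δreserves − Δrequired = +1161M − (+111.24M) = +1049.76 million.

+1049.76 million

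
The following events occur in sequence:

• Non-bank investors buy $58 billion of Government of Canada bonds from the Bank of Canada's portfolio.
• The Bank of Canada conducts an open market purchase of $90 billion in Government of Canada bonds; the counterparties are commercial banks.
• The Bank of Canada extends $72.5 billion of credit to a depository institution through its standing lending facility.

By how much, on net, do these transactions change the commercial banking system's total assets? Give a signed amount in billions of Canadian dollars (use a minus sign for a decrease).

+$14.5 billion

Asset sale (to non-banks) $58 billion: bank balance sheets shrink → −$58B.
OMO purchase (from banks) $90 billion: just an asset swap on bank balance sheets → 0.
Discount-window loan $72.5 billion: bank balance sheets expand → +$72.5B.
Net: −58 + 0 + 72.5 = +$14.5 billion.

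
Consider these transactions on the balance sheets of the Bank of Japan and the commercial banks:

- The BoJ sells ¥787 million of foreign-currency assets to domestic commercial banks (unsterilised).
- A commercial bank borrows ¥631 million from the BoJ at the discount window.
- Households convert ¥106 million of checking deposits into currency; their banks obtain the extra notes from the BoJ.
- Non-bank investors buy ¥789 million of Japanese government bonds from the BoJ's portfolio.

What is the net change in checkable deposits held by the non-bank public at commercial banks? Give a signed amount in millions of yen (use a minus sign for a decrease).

-¥895 million

FX sale ¥787 million: the counterparty is a bank, so public deposits are unchanged → 0.
Discount-window loan ¥631 million: the counterparty is a bank, so public deposits are unchanged → 0.
Currency withdrawal ¥106 million: non-bank counterparties' bank balances fall → −¥106M.
Asset sale (to non-banks) ¥789 million: non-bank counterparties' bank balances fall → −¥789M.
Net: 0 + 0 − 106 − 789 = -¥895 million.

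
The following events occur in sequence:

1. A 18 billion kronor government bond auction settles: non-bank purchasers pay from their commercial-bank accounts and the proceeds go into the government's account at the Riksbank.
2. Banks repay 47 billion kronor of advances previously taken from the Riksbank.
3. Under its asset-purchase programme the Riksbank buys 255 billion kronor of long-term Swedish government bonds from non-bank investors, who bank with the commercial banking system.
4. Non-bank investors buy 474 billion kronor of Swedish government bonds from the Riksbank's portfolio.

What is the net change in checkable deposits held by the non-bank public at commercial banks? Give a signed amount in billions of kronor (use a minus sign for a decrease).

-237 billion

Government account inflow 18 billion kronor: non-bank counterparties' bank balances fall → −18B.
Discount-window repayment 47 billion kronor: the counterparty is a bank, so public deposits are unchanged → 0.
Asset purchase (from non-banks) 255 billion kronor: non-bank counterparties' bank balances rise → +255B.
Asset sale (to non-banks) 474 billion kronor: non-bank counterparties' bank balances fall → −474B.
Net: −18 + 0 + 255 − 474 = -237 billion.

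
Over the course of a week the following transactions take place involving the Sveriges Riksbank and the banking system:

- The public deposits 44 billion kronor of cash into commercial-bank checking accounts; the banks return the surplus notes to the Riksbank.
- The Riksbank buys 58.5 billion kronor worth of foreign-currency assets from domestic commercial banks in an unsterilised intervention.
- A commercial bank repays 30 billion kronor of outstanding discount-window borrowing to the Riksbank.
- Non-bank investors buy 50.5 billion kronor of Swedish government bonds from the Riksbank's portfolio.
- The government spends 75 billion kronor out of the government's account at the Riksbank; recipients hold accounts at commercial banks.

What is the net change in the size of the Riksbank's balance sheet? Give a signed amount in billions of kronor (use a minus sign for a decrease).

Currency deposit 44 billion kronor: only the composition of liabilities changes → 0.
FX purchase 58.5 billion kronor: a Riksbank asset is acquired → +58.5B.
Discount-window repayment 30 billion kronor: a Riksbank asset is shed → −30B.
Asset sale (to non-banks) 50.5 billion kronor: a Riksbank asset is shed → −50.5B.
Government spending 75 billion kronor: only the composition of liabilities changes → 0.
Net: 0 + 58.5 − 30 − 50.5 + 0 = -22 billion.

-22 billion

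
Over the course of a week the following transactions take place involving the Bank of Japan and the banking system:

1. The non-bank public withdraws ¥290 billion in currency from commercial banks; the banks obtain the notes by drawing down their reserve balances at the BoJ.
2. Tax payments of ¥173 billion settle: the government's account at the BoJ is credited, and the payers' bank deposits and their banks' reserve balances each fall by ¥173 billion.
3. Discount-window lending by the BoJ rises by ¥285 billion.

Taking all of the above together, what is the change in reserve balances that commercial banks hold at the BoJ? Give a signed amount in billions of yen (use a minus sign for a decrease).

-¥178 billion

BoJ balance sheet:
  Assets:      Loans to banks +¥285B
  Liabilities: Bank reserves −¥178B, Currency in circulation +¥290B, Government deposits +¥173B
So the change in reserve balances that commercial banks hold at the BoJ is -¥178 billion.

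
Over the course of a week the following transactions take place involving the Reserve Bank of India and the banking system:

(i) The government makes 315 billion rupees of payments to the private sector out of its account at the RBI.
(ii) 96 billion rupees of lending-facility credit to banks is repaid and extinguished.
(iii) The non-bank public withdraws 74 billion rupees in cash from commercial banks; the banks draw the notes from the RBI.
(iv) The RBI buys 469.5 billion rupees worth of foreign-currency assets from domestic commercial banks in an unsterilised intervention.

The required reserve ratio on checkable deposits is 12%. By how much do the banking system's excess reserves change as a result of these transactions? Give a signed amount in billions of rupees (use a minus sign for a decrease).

+585.58 billion

Government spending 315 billion rupees: reserves +315B, deposits +315B.
Discount-window repayment 96 billion rupees: reserves −96B, deposits 0.
Currency withdrawal 74 billion rupees: reserves −74B, deposits −74B.
FX purchase 469.5 billion rupees: reserves +469.5B, deposits 0.
Totals: Δreserves = +614.5B, Δdeposits = +241B.
Δrequired reserves = 12% × +241B = +28.92B.
Δexcess reserves = Δreserves − Δrequired = +614.5B − (+28.92B) = +585.58 billion.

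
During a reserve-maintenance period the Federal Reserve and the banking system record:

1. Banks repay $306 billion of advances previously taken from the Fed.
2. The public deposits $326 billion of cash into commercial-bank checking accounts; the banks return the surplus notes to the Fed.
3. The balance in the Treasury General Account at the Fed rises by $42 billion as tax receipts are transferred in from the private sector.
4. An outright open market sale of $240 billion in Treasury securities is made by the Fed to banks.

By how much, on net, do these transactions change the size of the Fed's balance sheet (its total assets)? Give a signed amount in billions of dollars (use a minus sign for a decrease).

Discount-window repayment $306 billion: a Fed asset is shed → −$306B.
Currency deposit $326 billion: only the composition of liabilities changes → 0.
Government account inflow $42 billion: only the composition of liabilities changes → 0.
OMO sale (to banks) $240 billion: a Fed asset is shed → −$240B.
Net: −306 + 0 + 0 − 240 = -$546 billion.

-$546 billion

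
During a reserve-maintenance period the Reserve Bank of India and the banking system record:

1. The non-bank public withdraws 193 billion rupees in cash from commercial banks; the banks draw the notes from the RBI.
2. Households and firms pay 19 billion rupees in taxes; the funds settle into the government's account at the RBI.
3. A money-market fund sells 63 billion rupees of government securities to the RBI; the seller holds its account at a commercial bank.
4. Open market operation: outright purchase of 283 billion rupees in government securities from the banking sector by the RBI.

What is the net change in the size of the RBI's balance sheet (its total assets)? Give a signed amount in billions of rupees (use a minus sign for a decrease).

+346 billion

Currency withdrawal 193 billion rupees: only the composition of liabilities changes → 0.
Government account inflow 19 billion rupees: only the composition of liabilities changes → 0.
Asset purchase (from non-banks) 63 billion rupees: an RBI asset is acquired → +63B.
OMO purchase (from banks) 283 billion rupees: an RBI asset is acquired → +283B.
Net: 0 + 0 + 63 + 283 = +346 billion.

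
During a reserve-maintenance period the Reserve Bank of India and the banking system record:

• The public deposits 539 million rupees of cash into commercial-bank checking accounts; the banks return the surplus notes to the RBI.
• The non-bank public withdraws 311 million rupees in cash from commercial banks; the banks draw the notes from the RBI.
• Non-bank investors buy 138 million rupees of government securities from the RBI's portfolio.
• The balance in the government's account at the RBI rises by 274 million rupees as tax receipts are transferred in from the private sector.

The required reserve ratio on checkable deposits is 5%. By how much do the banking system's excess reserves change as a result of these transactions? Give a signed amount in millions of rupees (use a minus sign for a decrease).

Currency deposit 539 million rupees: reserves +539M, deposits +539M.
Currency withdrawal 311 million rupees: reserves −311M, deposits −311M.
Asset sale (to non-banks) 138 million rupees: reserves −138M, deposits −138M.
Government account inflow 274 million rupees: reserves −274M, deposits −274M.
Totals: Δreserves = −184M, Δdeposits = −184M.
Δrequired reserves = 5% × −184M = −9.2M.
Δexcess reserves = Δreserves − Δrequired = −184M − (−9.2M) = -174.8 million.

-174.8 million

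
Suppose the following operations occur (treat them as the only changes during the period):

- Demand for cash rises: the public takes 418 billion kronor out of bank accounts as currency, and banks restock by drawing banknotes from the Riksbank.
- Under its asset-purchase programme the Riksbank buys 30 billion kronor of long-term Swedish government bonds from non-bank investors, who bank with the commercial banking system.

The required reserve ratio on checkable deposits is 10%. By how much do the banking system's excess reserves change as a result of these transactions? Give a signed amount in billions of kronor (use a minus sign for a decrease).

-349.2 billion

Currency withdrawal 418 billion kronor: reserves −418B, deposits −418B.
Asset purchase (from non-banks) 30 billion kronor: reserves +30B, deposits +30B.
Totals: Δreserves = −388B, Δdeposits = −388B.
Δrequired reserves = 10% × −388B = −38.8B.
Δexcess reserves = Δreserves − Δrequired = −388B − (−38.8B) = -349.2 billion.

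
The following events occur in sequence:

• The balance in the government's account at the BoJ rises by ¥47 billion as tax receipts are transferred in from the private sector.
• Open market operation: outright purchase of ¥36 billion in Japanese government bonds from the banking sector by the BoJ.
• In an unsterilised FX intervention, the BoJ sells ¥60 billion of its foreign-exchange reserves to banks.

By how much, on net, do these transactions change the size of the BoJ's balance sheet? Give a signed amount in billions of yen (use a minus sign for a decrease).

BoJ balance sheet:
  Assets:      Securities +¥36B, Foreign assets −¥60B
  Liabilities: Bank reserves −¥71B, Government deposits +¥47B
Change in total BoJ assets = -¥24 billion.

-¥24 billion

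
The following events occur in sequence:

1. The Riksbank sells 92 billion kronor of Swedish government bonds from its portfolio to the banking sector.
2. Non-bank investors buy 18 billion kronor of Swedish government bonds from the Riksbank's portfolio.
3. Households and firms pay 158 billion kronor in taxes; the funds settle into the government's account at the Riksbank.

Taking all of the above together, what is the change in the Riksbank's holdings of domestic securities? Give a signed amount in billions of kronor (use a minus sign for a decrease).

Riksbank balance sheet:
  Assets:      Securities −110B
  Liabilities: Bank reserves −268B, Government deposits +158B
So the change in the Riksbank's holdings of domestic securities is -110 billion.

-110 billion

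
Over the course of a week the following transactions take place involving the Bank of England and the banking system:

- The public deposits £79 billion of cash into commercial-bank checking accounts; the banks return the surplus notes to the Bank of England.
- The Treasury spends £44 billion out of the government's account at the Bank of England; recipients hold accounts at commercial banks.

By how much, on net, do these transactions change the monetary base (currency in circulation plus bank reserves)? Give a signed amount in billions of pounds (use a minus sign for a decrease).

Currency deposit £79 billion: just a shift between currency and reserves — both are base money → 0.
Government spending £44 billion: a non-base liability converts back to reserves → +£44B.
Net: 0 + 44 = +£44 billion.

+£44 billion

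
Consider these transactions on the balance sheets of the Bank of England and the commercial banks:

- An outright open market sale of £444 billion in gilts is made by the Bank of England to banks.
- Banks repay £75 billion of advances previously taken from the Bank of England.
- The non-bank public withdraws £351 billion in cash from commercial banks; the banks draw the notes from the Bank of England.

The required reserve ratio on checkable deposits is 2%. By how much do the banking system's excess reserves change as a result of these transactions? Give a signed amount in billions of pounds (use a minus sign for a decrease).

-£862.98 billion

OMO sale (to banks) £444 billion: reserves −£444B, deposits 0.
Discount-window repayment £75 billion: reserves −£75B, deposits 0.
Currency withdrawal £351 billion: reserves −£351B, deposits −£351B.
Totals: Δreserves = −£870B, Δdeposits = −£351B.
Δrequired reserves = 2% × −£351B = −£7.02B.
Δexcess reserves = Δreserves − Δrequired = −£870B − (−£7.02B) = -£862.98 billion.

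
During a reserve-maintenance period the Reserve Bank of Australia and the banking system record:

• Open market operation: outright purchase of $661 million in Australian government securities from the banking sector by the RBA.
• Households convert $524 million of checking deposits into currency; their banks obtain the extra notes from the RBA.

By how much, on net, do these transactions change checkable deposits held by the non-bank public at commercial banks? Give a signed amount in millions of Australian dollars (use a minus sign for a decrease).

-$524 million

RBA balance sheet:
  Assets:      Securities +$661M
  Liabilities: Bank reserves +$137M, Currency in circulation +$524M
Commercial banking system:
  Assets:      Reserves at CB +$137M, Securities −$661M
  Liabilities: Checkable deposits −$524M
So the change in checkable deposits held by the non-bank public at commercial banks is -$524 million.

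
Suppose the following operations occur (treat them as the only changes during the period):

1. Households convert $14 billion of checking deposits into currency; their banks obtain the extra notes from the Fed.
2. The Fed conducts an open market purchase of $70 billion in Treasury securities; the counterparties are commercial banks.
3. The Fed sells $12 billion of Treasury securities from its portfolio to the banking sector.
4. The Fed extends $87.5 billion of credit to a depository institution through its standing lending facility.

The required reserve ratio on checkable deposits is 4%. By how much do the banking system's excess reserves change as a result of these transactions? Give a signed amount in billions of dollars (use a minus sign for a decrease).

Currency withdrawal $14 billion: reserves −$14B, deposits −$14B.
OMO purchase (from banks) $70 billion: reserves +$70B, deposits 0.
OMO sale (to banks) $12 billion: reserves −$12B, deposits 0.
Discount-window loan $87.5 billion: reserves +$87.5B, deposits 0.
Totals: Δreserves = +$131.5B, Δdeposits = −$14B.
Δrequired reserves = 4% × −$14B = −$0.56B.
Δexcess reserves = Δreserves − Δrequired = +$131.5B − (−$0.56B) = +$132.06 billion.

+$132.06 billion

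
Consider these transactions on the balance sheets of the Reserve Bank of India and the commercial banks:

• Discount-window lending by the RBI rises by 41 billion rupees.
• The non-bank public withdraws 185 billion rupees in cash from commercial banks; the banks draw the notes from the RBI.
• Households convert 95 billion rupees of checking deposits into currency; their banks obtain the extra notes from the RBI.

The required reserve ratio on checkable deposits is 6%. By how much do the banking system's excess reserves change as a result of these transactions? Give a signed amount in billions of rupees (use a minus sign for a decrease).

-222.2 billion

Discount-window loan 41 billion rupees: reserves +41B, deposits 0.
Currency withdrawal 185 billion rupees: reserves −185B, deposits −185B.
Currency withdrawal 95 billion rupees: reserves −95B, deposits −95B.
Totals: Δreserves = −239B, Δdeposits = −280B.
Δrequired reserves = 6% × −280B = −16.8B.
Δexcess reserves = Δreserves − Δrequired = −239B − (−16.8B) = -222.2 billion.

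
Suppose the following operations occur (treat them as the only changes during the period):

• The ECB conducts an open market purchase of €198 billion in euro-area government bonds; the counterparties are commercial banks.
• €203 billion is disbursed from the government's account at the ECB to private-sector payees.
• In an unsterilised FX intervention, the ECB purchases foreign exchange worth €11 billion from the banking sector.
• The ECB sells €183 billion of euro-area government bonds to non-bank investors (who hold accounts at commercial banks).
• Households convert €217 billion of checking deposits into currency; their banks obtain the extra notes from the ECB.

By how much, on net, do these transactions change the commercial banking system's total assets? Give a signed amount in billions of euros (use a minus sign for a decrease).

ECB balance sheet:
  Assets:      Securities +€15B, Foreign assets +€11B
  Liabilities: Bank reserves +€12B, Currency in circulation +€217B, Government deposits −€203B
Commercial banking system:
  Assets:      Reserves at CB +€12B, Securities −€198B, Foreign assets −€11B
  Liabilities: Checkable deposits −€197B
Change in total bank assets = -€197 billion.

-€197 billion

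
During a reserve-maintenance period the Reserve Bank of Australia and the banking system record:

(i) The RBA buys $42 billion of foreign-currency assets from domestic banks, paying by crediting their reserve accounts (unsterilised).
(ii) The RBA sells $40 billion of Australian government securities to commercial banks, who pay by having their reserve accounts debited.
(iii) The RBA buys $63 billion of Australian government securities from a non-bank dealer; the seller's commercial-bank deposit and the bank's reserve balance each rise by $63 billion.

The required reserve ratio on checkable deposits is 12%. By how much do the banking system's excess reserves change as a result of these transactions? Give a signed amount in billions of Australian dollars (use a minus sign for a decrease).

FX purchase $42 billion: reserves +$42B, deposits 0.
OMO sale (to banks) $40 billion: reserves −$40B, deposits 0.
Asset purchase (from non-banks) $63 billion: reserves +$63B, deposits +$63B.
Totals: Δreserves = +$65B, Δdeposits = +$63B.
Δrequired reserves = 12% × +$63B = +$7.56B.
Δexcess reserves = Δreserves − Δrequired = +$65B − (+$7.56B) = +$57.44 billion.

+$57.44 billion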